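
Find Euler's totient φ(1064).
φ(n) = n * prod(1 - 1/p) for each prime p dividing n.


1064 = 2^3 × 7 × 19
Prime factors: 2, 7, 19
φ(1064) = 1064 × (1-1/2) × (1-1/7) × (1-1/19)
= 1064 × 1/2 × 6/7 × 18/19 = 432

φ(1064) = 432


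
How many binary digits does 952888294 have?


952888294 in base 2 = 111000110010111110101111100110
Number of digits = 30

30 digits (base 2)


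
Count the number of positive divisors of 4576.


4576 = 2^5 × 11^1 × 13^1
d(4576) = (5+1) × (1+1) × (1+1) = 24

24 divisors


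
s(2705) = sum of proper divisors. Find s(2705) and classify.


Proper divisors: 1, 5, 541
Sum = 1 + 5 + 541 = 547
547 < 2705 → deficient

s(2705) = 547 (deficient)


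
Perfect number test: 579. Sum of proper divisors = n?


Proper divisors of 579: 1, 3, 193
Sum = 1 + 3 + 193 = 197

No, 579 is not perfect (197 ≠ 579)


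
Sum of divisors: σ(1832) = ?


Divisors of 1832: 1, 2, 4, 8, 229, 458, 916, 1832
Sum = 1 + 2 + 4 + 8 + 229 + 458 + 916 + 1832 = 3450

σ(1832) = 3450


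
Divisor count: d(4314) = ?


4314 = 2^1 × 3^1 × 719^1
d(4314) = (1+1) × (1+1) × (1+1) = 8

8 divisors


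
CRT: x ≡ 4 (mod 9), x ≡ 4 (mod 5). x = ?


M = 9*5 = 45
M1 = M/9 = 5, M2 = M/5 = 9
M1^(-1) mod 9 = 2, M2^(-1) mod 5 = 4
x = 4*5*2 + 4*9*4 = 184
184 mod 45 = 4
Check: 4 mod 9 = 4 ✓, 4 mod 5 = 4 ✓

x ≡ 4 (mod 45)


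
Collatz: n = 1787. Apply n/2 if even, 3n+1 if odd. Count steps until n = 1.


1787 → 5362 → 2681 → 8044 → 4022 → 2011 → 6034 → 3017 → 9052 → 4526 → 2263 → 6790 → 3395 → 10186 → 5093 → 15280 → 7640 → 3820 → 1910 → 955 → 2866 → 1433 → 4300 → 2150 → 1075 → 3226 → 1613 → 4840 → 2420 → 1210 → 605 → 1816 → 908 → 454 → 227 → 682 → 341 → 1024 → 512 → 256 → 128 → 64 → 32 → 16 → 8 → 4 → 2 → 1
Total steps = 47

47 steps


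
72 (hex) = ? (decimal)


72 (base 16) = 114 (decimal)
114 (decimal) = 114 (base 10)


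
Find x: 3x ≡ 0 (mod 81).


GCD(3, 81) = 3 divides 0
Divide: 1x ≡ 0 (mod 27)
x ≡ 0 (mod 27)


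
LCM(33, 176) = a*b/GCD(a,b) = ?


GCD(33, 176) = 11
LCM = 33*176/11 = 5808/11 = 528

LCM = 528


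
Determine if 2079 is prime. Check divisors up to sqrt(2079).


2079 / 3 = 693 (exact division)
2079 is NOT prime.

No, 2079 is not prime


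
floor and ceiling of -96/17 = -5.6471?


-96/17 = -5.6471
floor = -6
ceil = -5

floor = -6, ceil = -5


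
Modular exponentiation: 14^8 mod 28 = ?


14^1 mod 28 = 14
14^2 mod 28 = 0
14^3 mod 28 = 0
14^4 mod 28 = 0
14^5 mod 28 = 0
14^6 mod 28 = 0
14^7 mod 28 = 0
14^8 mod 28 = 0


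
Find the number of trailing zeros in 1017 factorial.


floor(1017/5) = 203
floor(1017/25) = 40
floor(1017/125) = 8
floor(1017/625) = 1
Total = 252

252 trailing zeros


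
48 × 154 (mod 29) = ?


48 × 154 = 7392
7392 mod 29 = 26


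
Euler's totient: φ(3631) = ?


3631 = 3631
Prime factors: 3631
φ(3631) = 3631 × (1-1/3631)
= 3631 × 3630/3631 = 3630

φ(3631) = 3630


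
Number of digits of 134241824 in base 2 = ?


134241824 in base 2 = 1000000000000101111000100000
Number of digits = 28

28 digits (base 2)


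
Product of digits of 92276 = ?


9 × 2 × 2 × 7 × 6 = 1512


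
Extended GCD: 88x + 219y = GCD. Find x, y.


Tabular extended Euclidean (each row: r = 88*s + 219*t):
r=88, s=1, t=0
r=219, s=0, t=1
q=0: r=88, s=1, t=0   [88*(1) + 219*(0) = 88]
q=2: r=43, s=-2, t=1   [88*(-2) + 219*(1) = 43]
q=2: r=2, s=5, t=-2   [88*(5) + 219*(-2) = 2]
q=21: r=1, s=-107, t=43   [88*(-107) + 219*(43) = 1]
q=2: r=0, s=219, t=-88   [88*(219) + 219*(-88) = 0]
GCD = 1; from the row with r=1: x=-107, y=43
Check: 88*(-107) + 219*(43) = -9416 + 9417 = 1

GCD = 1, x = -107, y = 43


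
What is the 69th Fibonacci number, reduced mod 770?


F(k) mod 770 for k=1..69:
1, 1, 2, 3, 5, 8, 13, 21, 34, 55, 89, 144, 233, 377, 610, 217, 57, 274, 331, 605, 166, 1, 167, 168, 335, 503, 68, 571, 639, 440, 309, 749, 288, 267, 555, 52, 607, 659, 496, 385, 111, 496, 607, 333, 170, 503, 673, 406, 309, 715, 254, 199, 453, 652, 335, 217, 552, 769, 551, 550, 331, 111, 442, 553, 225, 8, 233, 241, 474
F(69) mod 770 = 474


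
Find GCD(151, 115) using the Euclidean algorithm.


151 = 1 * 115 + 36
115 = 3 * 36 + 7
36 = 5 * 7 + 1
7 = 7 * 1 + 0
GCD = 1


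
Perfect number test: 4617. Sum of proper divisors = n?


Proper divisors of 4617: 1, 3, 9, 19, 27, 57, 81, 171, 243, 513, 1539
Sum = 1 + 3 + 9 + 19 + 27 + 57 + 81 + 171 + 243 + 513 + 1539 = 2663

No, 4617 is not perfect (2663 ≠ 4617)


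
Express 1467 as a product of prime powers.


1467 / 3 = 489
489 / 3 = 163
163 / 163 = 1
1467 = 3^2 × 163


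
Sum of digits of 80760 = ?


8 + 0 + 7 + 6 + 0 = 21


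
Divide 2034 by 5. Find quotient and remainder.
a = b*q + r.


2034 = 5 * 406 + 4
Check: 2030 + 4 = 2034

q = 406, r = 4


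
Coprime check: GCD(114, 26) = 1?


Euclidean algorithm:
114 = 4 * 26 + 10
26 = 2 * 10 + 6
10 = 1 * 6 + 4
6 = 1 * 4 + 2
4 = 2 * 2 + 0
GCD(114, 26) = 2

No, not coprime (GCD = 2)


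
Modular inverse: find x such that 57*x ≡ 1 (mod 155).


Use the extended Euclidean algorithm on (155, 57); each row r = 155*s + 57*t:
r=155, s=1, t=0
r=57, s=0, t=1
q=2: r=41, s=1, t=-2   [155*(1) + 57*(-2) = 41]
q=1: r=16, s=-1, t=3   [155*(-1) + 57*(3) = 16]
q=2: r=9, s=3, t=-8   [155*(3) + 57*(-8) = 9]
q=1: r=7, s=-4, t=11   [155*(-4) + 57*(11) = 7]
q=1: r=2, s=7, t=-19   [155*(7) + 57*(-19) = 2]
q=3: r=1, s=-25, t=68   [155*(-25) + 57*(68) = 1]
q=2: r=0, s=57, t=-155   [155*(57) + 57*(-155) = 0]
GCD = 1 with t = 68, so 57*(68) ≡ 1 (mod 155)
Inverse = 68 mod 155 = 68
Check: 57 * 68 = 3876 ≡ 1 (mod 155)

57^(-1) ≡ 68 (mod 155)


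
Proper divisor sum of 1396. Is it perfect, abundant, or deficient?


Proper divisors: 1, 2, 4, 349, 698
Sum = 1 + 2 + 4 + 349 + 698 = 1054
1054 < 1396 → deficient

s(1396) = 1054 (deficient)


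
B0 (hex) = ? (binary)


B0 (base 16) = 176 (decimal)
176 (decimal) = 10110000 (base 2)


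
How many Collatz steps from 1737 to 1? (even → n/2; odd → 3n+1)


1737 → 5212 → 2606 → 1303 → 3910 → 1955 → 5866 → 2933 → 8800 → 4400 → 2200 → 1100 → 550 → 275 → 826 → 413 → 1240 → 620 → 310 → 155 → 466 → 233 → 700 → 350 → 175 → 526 → 263 → 790 → 395 → 1186 → 593 → 1780 → 890 → 445 → 1336 → 668 → 334 → 167 → 502 → 251 → 754 → 377 → 1132 → 566 → 283 → 850 → 425 → 1276 → 638 → 319 → 958 → 479 → 1438 → 719 → 2158 → 1079 → 3238 → 1619 → 4858 → 2429 → 7288 → 3644 → 1822 → 911 → 2734 → 1367 → 4102 → 2051 → 6154 → 3077 → 9232 → 4616 → 2308 → 1154 → 577 → 1732 → 866 → 433 → 1300 → 650 → 325 → 976 → 488 → 244 → 122 → 61 → 184 → 92 → 46 → 23 → 70 → 35 → 106 → 53 → 160 → 80 → 40 → 20 → 10 → 5 → 16 → 8 → 4 → 2 → 1
Total steps = 104

104 steps


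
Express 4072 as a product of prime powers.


4072 / 2 = 2036
2036 / 2 = 1018
1018 / 2 = 509
509 / 509 = 1
4072 = 2^3 × 509


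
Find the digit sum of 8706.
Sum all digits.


8 + 7 + 0 + 6 = 21


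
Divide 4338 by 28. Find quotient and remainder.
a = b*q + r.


4338 = 28 * 154 + 26
Check: 4312 + 26 = 4338

q = 154, r = 26


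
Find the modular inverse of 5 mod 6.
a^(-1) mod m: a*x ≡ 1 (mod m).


Use the extended Euclidean algorithm on (6, 5); each row r = 6*s + 5*t:
r=6, s=1, t=0
r=5, s=0, t=1
q=1: r=1, s=1, t=-1   [6*(1) + 5*(-1) = 1]
q=5: r=0, s=-5, t=6   [6*(-5) + 5*(6) = 0]
GCD = 1 with t = -1, so 5*(-1) ≡ 1 (mod 6)
Inverse = -1 mod 6 = 5
Check: 5 * 5 = 25 ≡ 1 (mod 6)

5^(-1) ≡ 5 (mod 6)


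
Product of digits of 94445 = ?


9 × 4 × 4 × 4 × 5 = 2880


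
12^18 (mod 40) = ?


12^1 mod 40 = 12
12^2 mod 40 = 24
12^3 mod 40 = 8
12^4 mod 40 = 16
12^5 mod 40 = 32
12^6 mod 40 = 24
12^7 mod 40 = 8
12^8 mod 40 = 16
12^9 mod 40 = 32
12^10 mod 40 = 24
12^11 mod 40 = 8
12^12 mod 40 = 16
12^13 mod 40 = 32
12^14 mod 40 = 24
12^15 mod 40 = 8
12^16 mod 40 = 16
12^17 mod 40 = 32
12^18 mod 40 = 24


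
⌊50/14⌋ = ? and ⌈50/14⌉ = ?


50/14 = 3.5714
floor = 3
ceil = 4

floor = 3, ceil = 4


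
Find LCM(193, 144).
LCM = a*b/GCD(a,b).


GCD(193, 144) = 1
LCM = 193*144/1 = 27792/1 = 27792

LCM = 27792


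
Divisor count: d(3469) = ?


3469 = 3469^1
d(3469) = (1+1) = 2

2 divisors


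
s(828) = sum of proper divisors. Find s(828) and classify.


Proper divisors: 1, 2, 3, 4, 6, 9, 12, 18, 23, 36, 46, 69, 92, 138, 207, 276, 414
Sum = 1 + 2 + 3 + 4 + 6 + 9 + 12 + 18 + 23 + 36 + 46 + 69 + 92 + 138 + 207 + 276 + 414 = 1356
1356 > 828 → abundant

s(828) = 1356 (abundant)


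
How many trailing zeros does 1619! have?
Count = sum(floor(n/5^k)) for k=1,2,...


floor(1619/5) = 323
floor(1619/25) = 64
floor(1619/125) = 12
floor(1619/625) = 2
Total = 401

401 trailing zeros


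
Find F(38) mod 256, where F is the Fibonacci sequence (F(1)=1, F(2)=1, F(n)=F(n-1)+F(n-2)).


F(k) mod 256 for k=1..38:
1, 1, 2, 3, 5, 8, 13, 21, 34, 55, 89, 144, 233, 121, 98, 219, 61, 24, 85, 109, 194, 47, 241, 32, 17, 49, 66, 115, 181, 40, 221, 5, 226, 231, 201, 176, 121, 41
F(38) mod 256 = 41


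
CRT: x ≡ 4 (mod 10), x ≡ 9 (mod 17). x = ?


M = 10*17 = 170
M1 = M/10 = 17, M2 = M/17 = 10
M1^(-1) mod 10 = 3, M2^(-1) mod 17 = 12
x = 4*17*3 + 9*10*12 = 1284
1284 mod 170 = 94
Check: 94 mod 10 = 4 ✓, 94 mod 17 = 9 ✓

x ≡ 94 (mod 170)


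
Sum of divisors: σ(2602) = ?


Divisors of 2602: 1, 2, 1301, 2602
Sum = 1 + 2 + 1301 + 2602 = 3906

σ(2602) = 3906


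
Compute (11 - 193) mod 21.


11 - 193 = -182
-182 mod 21 = 7


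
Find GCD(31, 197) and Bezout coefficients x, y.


Tabular extended Euclidean (each row: r = 31*s + 197*t):
r=31, s=1, t=0
r=197, s=0, t=1
q=0: r=31, s=1, t=0   [31*(1) + 197*(0) = 31]
q=6: r=11, s=-6, t=1   [31*(-6) + 197*(1) = 11]
q=2: r=9, s=13, t=-2   [31*(13) + 197*(-2) = 9]
q=1: r=2, s=-19, t=3   [31*(-19) + 197*(3) = 2]
q=4: r=1, s=89, t=-14   [31*(89) + 197*(-14) = 1]
q=2: r=0, s=-197, t=31   [31*(-197) + 197*(31) = 0]
GCD = 1; from the row with r=1: x=89, y=-14
Check: 31*(89) + 197*(-14) = 2759 - 2758 = 1

GCD = 1, x = 89, y = -14


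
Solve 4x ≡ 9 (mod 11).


GCD(4, 11) = 1, unique solution
a^(-1) mod 11 = 3
x = 3 * 9 mod 11 = 5

x ≡ 5 (mod 11)


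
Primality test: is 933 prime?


933 / 3 = 311 (exact division)
933 is NOT prime.

No, 933 is not prime


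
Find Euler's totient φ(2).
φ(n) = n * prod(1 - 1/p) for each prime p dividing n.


2 = 2
Prime factors: 2
φ(2) = 2 × (1-1/2)
= 2 × 1/2 = 1

φ(2) = 1


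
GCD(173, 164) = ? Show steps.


173 = 1 * 164 + 9
164 = 18 * 9 + 2
9 = 4 * 2 + 1
2 = 2 * 1 + 0
GCD = 1


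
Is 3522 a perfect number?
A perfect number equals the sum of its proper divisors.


Proper divisors of 3522: 1, 2, 3, 6, 587, 1174, 1761
Sum = 1 + 2 + 3 + 6 + 587 + 1174 + 1761 = 3534

No, 3522 is not perfect (3534 ≠ 3522)


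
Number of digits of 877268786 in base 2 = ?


877268786 in base 2 = 110100010010100000111100110010
Number of digits = 30

30 digits (base 2)


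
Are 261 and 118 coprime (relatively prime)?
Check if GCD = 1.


Euclidean algorithm:
261 = 2 * 118 + 25
118 = 4 * 25 + 18
25 = 1 * 18 + 7
18 = 2 * 7 + 4
7 = 1 * 4 + 3
4 = 1 * 3 + 1
3 = 3 * 1 + 0
GCD(261, 118) = 1

Yes, coprime (GCD = 1)


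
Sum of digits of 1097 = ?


1 + 0 + 9 + 7 = 17


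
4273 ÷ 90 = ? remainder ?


4273 = 90 * 47 + 43
Check: 4230 + 43 = 4273

q = 47, r = 43


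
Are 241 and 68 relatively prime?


Euclidean algorithm:
241 = 3 * 68 + 37
68 = 1 * 37 + 31
37 = 1 * 31 + 6
31 = 5 * 6 + 1
6 = 6 * 1 + 0
GCD(241, 68) = 1

Yes, coprime (GCD = 1)


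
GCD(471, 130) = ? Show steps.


471 = 3 * 130 + 81
130 = 1 * 81 + 49
81 = 1 * 49 + 32
49 = 1 * 32 + 17
32 = 1 * 17 + 15
17 = 1 * 15 + 2
15 = 7 * 2 + 1
2 = 2 * 1 + 0
GCD = 1


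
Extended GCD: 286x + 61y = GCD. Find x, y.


Tabular extended Euclidean (each row: r = 286*s + 61*t):
r=286, s=1, t=0
r=61, s=0, t=1
q=4: r=42, s=1, t=-4   [286*(1) + 61*(-4) = 42]
q=1: r=19, s=-1, t=5   [286*(-1) + 61*(5) = 19]
q=2: r=4, s=3, t=-14   [286*(3) + 61*(-14) = 4]
q=4: r=3, s=-13, t=61   [286*(-13) + 61*(61) = 3]
q=1: r=1, s=16, t=-75   [286*(16) + 61*(-75) = 1]
q=3: r=0, s=-61, t=286   [286*(-61) + 61*(286) = 0]
GCD = 1; from the row with r=1: x=16, y=-75
Check: 286*(16) + 61*(-75) = 4576 - 4575 = 1

GCD = 1, x = 16, y = -75


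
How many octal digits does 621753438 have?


621753438 in base 8 = 4503632136
Number of digits = 10

10 digits (base 8)


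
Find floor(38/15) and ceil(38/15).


38/15 = 2.5333
floor = 2
ceil = 3

floor = 2, ceil = 3


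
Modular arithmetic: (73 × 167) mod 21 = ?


73 × 167 = 12191
12191 mod 21 = 11


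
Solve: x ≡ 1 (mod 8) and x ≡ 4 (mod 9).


M = 8*9 = 72
M1 = M/8 = 9, M2 = M/9 = 8
M1^(-1) mod 8 = 1, M2^(-1) mod 9 = 8
x = 1*9*1 + 4*8*8 = 265
265 mod 72 = 49
Check: 49 mod 8 = 1 ✓, 49 mod 9 = 4 ✓

x ≡ 49 (mod 72)


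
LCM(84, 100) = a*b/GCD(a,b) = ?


GCD(84, 100) = 4
LCM = 84*100/4 = 8400/4 = 2100

LCM = 2100


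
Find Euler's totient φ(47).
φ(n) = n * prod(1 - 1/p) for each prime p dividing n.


47 = 47
Prime factors: 47
φ(47) = 47 × (1-1/47)
= 47 × 46/47 = 46

φ(47) = 46


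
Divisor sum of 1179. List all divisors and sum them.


Divisors of 1179: 1, 3, 9, 131, 393, 1179
Sum = 1 + 3 + 9 + 131 + 393 + 1179 = 1716

σ(1179) = 1716


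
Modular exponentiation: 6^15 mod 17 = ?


6^1 mod 17 = 6
6^2 mod 17 = 2
6^3 mod 17 = 12
6^4 mod 17 = 4
6^5 mod 17 = 7
6^6 mod 17 = 8
6^7 mod 17 = 14
6^8 mod 17 = 16
6^9 mod 17 = 11
6^10 mod 17 = 15
6^11 mod 17 = 5
6^12 mod 17 = 13
6^13 mod 17 = 10
6^14 mod 17 = 9
6^15 mod 17 = 3


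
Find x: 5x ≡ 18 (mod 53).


GCD(5, 53) = 1, unique solution
a^(-1) mod 53 = 32
x = 32 * 18 mod 53 = 46

x ≡ 46 (mod 53)


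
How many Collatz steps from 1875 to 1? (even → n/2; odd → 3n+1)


1875 → 5626 → 2813 → 8440 → 4220 → 2110 → 1055 → 3166 → 1583 → 4750 → 2375 → 7126 → 3563 → 10690 → 5345 → 16036 → 8018 → 4009 → 12028 → 6014 → 3007 → 9022 → 4511 → 13534 → 6767 → 20302 → 10151 → 30454 → 15227 → 45682 → 22841 → 68524 → 34262 → 17131 → 51394 → 25697 → 77092 → 38546 → 19273 → 57820 → 28910 → 14455 → 43366 → 21683 → 65050 → 32525 → 97576 → 48788 → 24394 → 12197 → 36592 → 18296 → 9148 → 4574 → 2287 → 6862 → 3431 → 10294 → 5147 → 15442 → 7721 → 23164 → 11582 → 5791 → 17374 → 8687 → 26062 → 13031 → 39094 → 19547 → 58642 → 29321 → 87964 → 43982 → 21991 → 65974 → 32987 → 98962 → 49481 → 148444 → 74222 → 37111 → 111334 → 55667 → 167002 → 83501 → 250504 → 125252 → 62626 → 31313 → 93940 → 46970 → 23485 → 70456 → 35228 → 17614 → 8807 → 26422 → 13211 → 39634 → 19817 → 59452 → 29726 → 14863 → 44590 → 22295 → 66886 → 33443 → 100330 → 50165 → 150496 → 75248 → 37624 → 18812 → 9406 → 4703 → 14110 → 7055 → 21166 → 10583 → 31750 → 15875 → 47626 → 23813 → 71440 → 35720 → 17860 → 8930 → 4465 → 13396 → 6698 → 3349 → 10048 → 5024 → 2512 → 1256 → 628 → 314 → 157 → 472 → 236 → 118 → 59 → 178 → 89 → 268 → 134 → 67 → 202 → 101 → 304 → 152 → 76 → 38 → 19 → 58 → 29 → 88 → 44 → 22 → 11 → 34 → 17 → 52 → 26 → 13 → 40 → 20 → 10 → 5 → 16 → 8 → 4 → 2 → 1
Total steps = 174

174 steps


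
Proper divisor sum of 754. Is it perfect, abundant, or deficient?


Proper divisors: 1, 2, 13, 26, 29, 58, 377
Sum = 1 + 2 + 13 + 26 + 29 + 58 + 377 = 506
506 < 754 → deficient

s(754) = 506 (deficient)


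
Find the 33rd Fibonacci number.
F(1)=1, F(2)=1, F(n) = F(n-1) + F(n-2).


Sequence: 1, 1, 2, 3, 5, 8, 13, 21, 34, 55, 89, 144, 233, 377, 610, 987, 1597, 2584, 4181, 6765, 10946, 17711, 28657, 46368, 75025, 121393, 196418, 317811, 514229, 832040, 1346269, 2178309, 3524578
F(33) = 3524578


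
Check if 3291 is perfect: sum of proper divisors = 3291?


Proper divisors of 3291: 1, 3, 1097
Sum = 1 + 3 + 1097 = 1101

No, 3291 is not perfect (1101 ≠ 3291)


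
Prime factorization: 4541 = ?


4541 / 19 = 239
239 / 239 = 1
4541 = 19 × 239


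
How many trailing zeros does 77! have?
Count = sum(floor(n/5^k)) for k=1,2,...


floor(77/5) = 15
floor(77/25) = 3
Total = 18

18 trailing zeros


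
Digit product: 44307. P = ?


4 × 4 × 3 × 0 × 7 = 0


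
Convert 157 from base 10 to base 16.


157 (base 10) = 157 (decimal)
157 (decimal) = 9D (base 16)


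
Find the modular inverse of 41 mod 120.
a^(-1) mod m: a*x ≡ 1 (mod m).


Use the extended Euclidean algorithm on (120, 41); each row r = 120*s + 41*t:
r=120, s=1, t=0
r=41, s=0, t=1
q=2: r=38, s=1, t=-2   [120*(1) + 41*(-2) = 38]
q=1: r=3, s=-1, t=3   [120*(-1) + 41*(3) = 3]
q=12: r=2, s=13, t=-38   [120*(13) + 41*(-38) = 2]
q=1: r=1, s=-14, t=41   [120*(-14) + 41*(41) = 1]
q=2: r=0, s=41, t=-120   [120*(41) + 41*(-120) = 0]
GCD = 1 with t = 41, so 41*(41) ≡ 1 (mod 120)
Inverse = 41 mod 120 = 41
Check: 41 * 41 = 1681 ≡ 1 (mod 120)

41^(-1) ≡ 41 (mod 120)


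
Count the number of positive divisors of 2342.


2342 = 2^1 × 1171^1
d(2342) = (1+1) × (1+1) = 4

4 divisors


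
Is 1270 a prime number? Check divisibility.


1270 / 2 = 635 (exact division)
1270 is NOT prime.

No, 1270 is not prime


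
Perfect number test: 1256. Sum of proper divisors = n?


Proper divisors of 1256: 1, 2, 4, 8, 157, 314, 628
Sum = 1 + 2 + 4 + 8 + 157 + 314 + 628 = 1114

No, 1256 is not perfect (1114 ≠ 1256)


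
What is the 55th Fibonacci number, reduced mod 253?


F(k) mod 253 for k=1..55:
1, 1, 2, 3, 5, 8, 13, 21, 34, 55, 89, 144, 233, 124, 104, 228, 79, 54, 133, 187, 67, 1, 68, 69, 137, 206, 90, 43, 133, 176, 56, 232, 35, 14, 49, 63, 112, 175, 34, 209, 243, 199, 189, 135, 71, 206, 24, 230, 1, 231, 232, 210, 189, 146, 82
F(55) mod 253 = 82


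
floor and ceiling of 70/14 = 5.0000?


70/14 = 5.0000
floor = 5
ceil = 5

floor = 5, ceil = 5


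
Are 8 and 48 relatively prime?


Euclidean algorithm:
48 = 6 * 8 + 0
GCD(8, 48) = 8

No, not coprime (GCD = 8)


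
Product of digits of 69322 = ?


6 × 9 × 3 × 2 × 2 = 648


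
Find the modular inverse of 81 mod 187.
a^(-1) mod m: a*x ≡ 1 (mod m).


Use the extended Euclidean algorithm on (187, 81); each row r = 187*s + 81*t:
r=187, s=1, t=0
r=81, s=0, t=1
q=2: r=25, s=1, t=-2   [187*(1) + 81*(-2) = 25]
q=3: r=6, s=-3, t=7   [187*(-3) + 81*(7) = 6]
q=4: r=1, s=13, t=-30   [187*(13) + 81*(-30) = 1]
q=6: r=0, s=-81, t=187   [187*(-81) + 81*(187) = 0]
GCD = 1 with t = -30, so 81*(-30) ≡ 1 (mod 187)
Inverse = -30 mod 187 = 157
Check: 81 * 157 = 12717 ≡ 1 (mod 187)

81^(-1) ≡ 157 (mod 187)


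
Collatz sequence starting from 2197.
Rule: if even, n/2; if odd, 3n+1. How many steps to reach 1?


2197 → 6592 → 3296 → 1648 → 824 → 412 → 206 → 103 → 310 → 155 → 466 → 233 → 700 → 350 → 175 → 526 → 263 → 790 → 395 → 1186 → 593 → 1780 → 890 → 445 → 1336 → 668 → 334 → 167 → 502 → 251 → 754 → 377 → 1132 → 566 → 283 → 850 → 425 → 1276 → 638 → 319 → 958 → 479 → 1438 → 719 → 2158 → 1079 → 3238 → 1619 → 4858 → 2429 → 7288 → 3644 → 1822 → 911 → 2734 → 1367 → 4102 → 2051 → 6154 → 3077 → 9232 → 4616 → 2308 → 1154 → 577 → 1732 → 866 → 433 → 1300 → 650 → 325 → 976 → 488 → 244 → 122 → 61 → 184 → 92 → 46 → 23 → 70 → 35 → 106 → 53 → 160 → 80 → 40 → 20 → 10 → 5 → 16 → 8 → 4 → 2 → 1
Total steps = 94

94 steps


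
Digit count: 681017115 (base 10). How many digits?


681017115 has 9 digits in base 10
floor(log10(681017115)) + 1 = floor(8.8332) + 1 = 9

9 digits (base 10)


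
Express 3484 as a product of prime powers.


3484 / 2 = 1742
1742 / 2 = 871
871 / 13 = 67
67 / 67 = 1
3484 = 2^2 × 13 × 67


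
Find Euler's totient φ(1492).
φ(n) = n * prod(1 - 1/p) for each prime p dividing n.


1492 = 2^2 × 373
Prime factors: 2, 373
φ(1492) = 1492 × (1-1/2) × (1-1/373)
= 1492 × 1/2 × 372/373 = 744

φ(1492) = 744


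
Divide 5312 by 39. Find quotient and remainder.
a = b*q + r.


5312 = 39 * 136 + 8
Check: 5304 + 8 = 5312

q = 136, r = 8


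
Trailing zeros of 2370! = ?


floor(2370/5) = 474
floor(2370/25) = 94
floor(2370/125) = 18
floor(2370/625) = 3
Total = 589

589 trailing zeros


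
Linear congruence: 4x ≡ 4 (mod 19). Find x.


GCD(4, 19) = 1, unique solution
a^(-1) mod 19 = 5
x = 5 * 4 mod 19 = 1

x ≡ 1 (mod 19)


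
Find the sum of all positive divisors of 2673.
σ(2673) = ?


Divisors of 2673: 1, 3, 9, 11, 27, 33, 81, 99, 243, 297, 891, 2673
Sum = 1 + 3 + 9 + 11 + 27 + 33 + 81 + 99 + 243 + 297 + 891 + 2673 = 4368

σ(2673) = 4368


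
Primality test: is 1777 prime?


Check divisors up to sqrt(1777) = 42.1545
No divisors found.
1777 is prime.

Yes, 1777 is prime


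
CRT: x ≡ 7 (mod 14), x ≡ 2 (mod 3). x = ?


M = 14*3 = 42
M1 = M/14 = 3, M2 = M/3 = 14
M1^(-1) mod 14 = 5, M2^(-1) mod 3 = 2
x = 7*3*5 + 2*14*2 = 161
161 mod 42 = 35
Check: 35 mod 14 = 7 ✓, 35 mod 3 = 2 ✓

x ≡ 35 (mod 42)


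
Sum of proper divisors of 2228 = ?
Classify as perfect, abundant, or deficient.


Proper divisors: 1, 2, 4, 557, 1114
Sum = 1 + 2 + 4 + 557 + 1114 = 1678
1678 < 2228 → deficient

s(2228) = 1678 (deficient)


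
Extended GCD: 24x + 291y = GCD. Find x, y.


Tabular extended Euclidean (each row: r = 24*s + 291*t):
r=24, s=1, t=0
r=291, s=0, t=1
q=0: r=24, s=1, t=0   [24*(1) + 291*(0) = 24]
q=12: r=3, s=-12, t=1   [24*(-12) + 291*(1) = 3]
q=8: r=0, s=97, t=-8   [24*(97) + 291*(-8) = 0]
GCD = 3; from the row with r=3: x=-12, y=1
Check: 24*(-12) + 291*(1) = -288 + 291 = 3

GCD = 3, x = -12, y = 1


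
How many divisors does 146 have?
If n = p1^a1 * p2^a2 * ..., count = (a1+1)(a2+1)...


146 = 2^1 × 73^1
d(146) = (1+1) × (1+1) = 4

4 divisors


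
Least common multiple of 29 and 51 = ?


GCD(29, 51) = 1
LCM = 29*51/1 = 1479/1 = 1479

LCM = 1479


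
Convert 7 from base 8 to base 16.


7 (base 8) = 7 (decimal)
7 (decimal) = 7 (base 16)


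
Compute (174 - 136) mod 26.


174 - 136 = 38
38 mod 26 = 12


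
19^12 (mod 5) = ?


19^1 mod 5 = 4
19^2 mod 5 = 1
19^3 mod 5 = 4
19^4 mod 5 = 1
19^5 mod 5 = 4
19^6 mod 5 = 1
19^7 mod 5 = 4
19^8 mod 5 = 1
19^9 mod 5 = 4
19^10 mod 5 = 1
19^11 mod 5 = 4
19^12 mod 5 = 1


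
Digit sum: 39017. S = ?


3 + 9 + 0 + 1 + 7 = 20


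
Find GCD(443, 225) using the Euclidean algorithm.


443 = 1 * 225 + 218
225 = 1 * 218 + 7
218 = 31 * 7 + 1
7 = 7 * 1 + 0
GCD = 1


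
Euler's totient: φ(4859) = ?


4859 = 43 × 113
Prime factors: 43, 113
φ(4859) = 4859 × (1-1/43) × (1-1/113)
= 4859 × 42/43 × 112/113 = 4704

φ(4859) = 4704


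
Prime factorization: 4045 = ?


4045 / 5 = 809
809 / 809 = 1
4045 = 5 × 809


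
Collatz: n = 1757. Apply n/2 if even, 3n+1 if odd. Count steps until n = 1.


1757 → 5272 → 2636 → 1318 → 659 → 1978 → 989 → 2968 → 1484 → 742 → 371 → 1114 → 557 → 1672 → 836 → 418 → 209 → 628 → 314 → 157 → 472 → 236 → 118 → 59 → 178 → 89 → 268 → 134 → 67 → 202 → 101 → 304 → 152 → 76 → 38 → 19 → 58 → 29 → 88 → 44 → 22 → 11 → 34 → 17 → 52 → 26 → 13 → 40 → 20 → 10 → 5 → 16 → 8 → 4 → 2 → 1
Total steps = 55

55 steps


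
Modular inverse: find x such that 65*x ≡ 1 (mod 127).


Use the extended Euclidean algorithm on (127, 65); each row r = 127*s + 65*t:
r=127, s=1, t=0
r=65, s=0, t=1
q=1: r=62, s=1, t=-1   [127*(1) + 65*(-1) = 62]
q=1: r=3, s=-1, t=2   [127*(-1) + 65*(2) = 3]
q=20: r=2, s=21, t=-41   [127*(21) + 65*(-41) = 2]
q=1: r=1, s=-22, t=43   [127*(-22) + 65*(43) = 1]
q=2: r=0, s=65, t=-127   [127*(65) + 65*(-127) = 0]
GCD = 1 with t = 43, so 65*(43) ≡ 1 (mod 127)
Inverse = 43 mod 127 = 43
Check: 65 * 43 = 2795 ≡ 1 (mod 127)

65^(-1) ≡ 43 (mod 127)


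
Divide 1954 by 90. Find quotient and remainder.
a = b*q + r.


1954 = 90 * 21 + 64
Check: 1890 + 64 = 1954

q = 21, r = 64


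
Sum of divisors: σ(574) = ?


Divisors of 574: 1, 2, 7, 14, 41, 82, 287, 574
Sum = 1 + 2 + 7 + 14 + 41 + 82 + 287 + 574 = 1008

σ(574) = 1008


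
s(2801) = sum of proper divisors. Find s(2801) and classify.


Proper divisors: 1
Sum = 1 = 1
1 < 2801 → deficient

s(2801) = 1 (deficient)


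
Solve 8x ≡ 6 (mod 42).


GCD(8, 42) = 2 divides 6
Divide: 4x ≡ 3 (mod 21)
x ≡ 6 (mod 21)


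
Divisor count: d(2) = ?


2 = 2^1
d(2) = (1+1) = 2

2 divisors


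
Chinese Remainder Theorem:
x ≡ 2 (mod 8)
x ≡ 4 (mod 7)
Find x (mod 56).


M = 8*7 = 56
M1 = M/8 = 7, M2 = M/7 = 8
M1^(-1) mod 8 = 7, M2^(-1) mod 7 = 1
x = 2*7*7 + 4*8*1 = 130
130 mod 56 = 18
Check: 18 mod 8 = 2 ✓, 18 mod 7 = 4 ✓

x ≡ 18 (mod 56)


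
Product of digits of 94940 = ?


9 × 4 × 9 × 4 × 0 = 0


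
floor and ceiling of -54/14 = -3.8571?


-54/14 = -3.8571
floor = -4
ceil = -3

floor = -4, ceil = -3


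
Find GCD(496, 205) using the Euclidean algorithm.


496 = 2 * 205 + 86
205 = 2 * 86 + 33
86 = 2 * 33 + 20
33 = 1 * 20 + 13
20 = 1 * 13 + 7
13 = 1 * 7 + 6
7 = 1 * 6 + 1
6 = 6 * 1 + 0
GCD = 1


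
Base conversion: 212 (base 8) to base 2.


212 (base 8) = 138 (decimal)
138 (decimal) = 10001010 (base 2)


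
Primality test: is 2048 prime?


2048 / 2 = 1024 (exact division)
2048 is NOT prime.

No, 2048 is not prime


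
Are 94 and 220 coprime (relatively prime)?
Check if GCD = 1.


Euclidean algorithm:
220 = 2 * 94 + 32
94 = 2 * 32 + 30
32 = 1 * 30 + 2
30 = 15 * 2 + 0
GCD(94, 220) = 2

No, not coprime (GCD = 2)


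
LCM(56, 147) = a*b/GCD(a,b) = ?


GCD(56, 147) = 7
LCM = 56*147/7 = 8232/7 = 1176

LCM = 1176


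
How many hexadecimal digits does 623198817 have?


623198817 in base 16 = 25254261
Number of digits = 8

8 digits (base 16)


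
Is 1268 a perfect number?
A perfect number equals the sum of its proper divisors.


Proper divisors of 1268: 1, 2, 4, 317, 634
Sum = 1 + 2 + 4 + 317 + 634 = 958

No, 1268 is not perfect (958 ≠ 1268)


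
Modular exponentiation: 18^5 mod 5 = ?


18^1 mod 5 = 3
18^2 mod 5 = 4
18^3 mod 5 = 2
18^4 mod 5 = 1
18^5 mod 5 = 3


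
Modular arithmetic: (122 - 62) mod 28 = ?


122 - 62 = 60
60 mod 28 = 4


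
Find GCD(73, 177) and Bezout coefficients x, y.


Tabular extended Euclidean (each row: r = 73*s + 177*t):
r=73, s=1, t=0
r=177, s=0, t=1
q=0: r=73, s=1, t=0   [73*(1) + 177*(0) = 73]
q=2: r=31, s=-2, t=1   [73*(-2) + 177*(1) = 31]
q=2: r=11, s=5, t=-2   [73*(5) + 177*(-2) = 11]
q=2: r=9, s=-12, t=5   [73*(-12) + 177*(5) = 9]
q=1: r=2, s=17, t=-7   [73*(17) + 177*(-7) = 2]
q=4: r=1, s=-80, t=33   [73*(-80) + 177*(33) = 1]
q=2: r=0, s=177, t=-73   [73*(177) + 177*(-73) = 0]
GCD = 1; from the row with r=1: x=-80, y=33
Check: 73*(-80) + 177*(33) = -5840 + 5841 = 1

GCD = 1, x = -80, y = 33


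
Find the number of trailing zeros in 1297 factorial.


floor(1297/5) = 259
floor(1297/25) = 51
floor(1297/125) = 10
floor(1297/625) = 2
Total = 322

322 trailing zeros


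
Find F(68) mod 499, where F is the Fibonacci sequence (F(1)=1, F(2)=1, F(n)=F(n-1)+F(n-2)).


F(k) mod 499 for k=1..68:
1, 1, 2, 3, 5, 8, 13, 21, 34, 55, 89, 144, 233, 377, 111, 488, 100, 89, 189, 278, 467, 246, 214, 460, 175, 136, 311, 447, 259, 207, 466, 174, 141, 315, 456, 272, 229, 2, 231, 233, 464, 198, 163, 361, 25, 386, 411, 298, 210, 9, 219, 228, 447, 176, 124, 300, 424, 225, 150, 375, 26, 401, 427, 329, 257, 87, 344, 431
F(68) mod 499 = 431


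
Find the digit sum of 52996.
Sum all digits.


5 + 2 + 9 + 9 + 6 = 31


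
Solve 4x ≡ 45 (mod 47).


GCD(4, 47) = 1, unique solution
a^(-1) mod 47 = 12
x = 12 * 45 mod 47 = 23

x ≡ 23 (mod 47)


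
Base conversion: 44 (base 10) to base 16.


44 (base 10) = 44 (decimal)
44 (decimal) = 2C (base 16)


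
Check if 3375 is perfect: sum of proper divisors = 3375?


Proper divisors of 3375: 1, 3, 5, 9, 15, 25, 27, 45, 75, 125, 135, 225, 375, 675, 1125
Sum = 1 + 3 + 5 + 9 + 15 + 25 + 27 + 45 + 75 + 125 + 135 + 225 + 375 + 675 + 1125 = 2865

No, 3375 is not perfect (2865 ≠ 3375)


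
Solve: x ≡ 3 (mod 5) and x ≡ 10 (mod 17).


M = 5*17 = 85
M1 = M/5 = 17, M2 = M/17 = 5
M1^(-1) mod 5 = 3, M2^(-1) mod 17 = 7
x = 3*17*3 + 10*5*7 = 503
503 mod 85 = 78
Check: 78 mod 5 = 3 ✓, 78 mod 17 = 10 ✓

x ≡ 78 (mod 85)


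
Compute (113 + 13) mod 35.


113 + 13 = 126
126 mod 35 = 21


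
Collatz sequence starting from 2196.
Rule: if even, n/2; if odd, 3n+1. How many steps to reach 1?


2196 → 1098 → 549 → 1648 → 824 → 412 → 206 → 103 → 310 → 155 → 466 → 233 → 700 → 350 → 175 → 526 → 263 → 790 → 395 → 1186 → 593 → 1780 → 890 → 445 → 1336 → 668 → 334 → 167 → 502 → 251 → 754 → 377 → 1132 → 566 → 283 → 850 → 425 → 1276 → 638 → 319 → 958 → 479 → 1438 → 719 → 2158 → 1079 → 3238 → 1619 → 4858 → 2429 → 7288 → 3644 → 1822 → 911 → 2734 → 1367 → 4102 → 2051 → 6154 → 3077 → 9232 → 4616 → 2308 → 1154 → 577 → 1732 → 866 → 433 → 1300 → 650 → 325 → 976 → 488 → 244 → 122 → 61 → 184 → 92 → 46 → 23 → 70 → 35 → 106 → 53 → 160 → 80 → 40 → 20 → 10 → 5 → 16 → 8 → 4 → 2 → 1
Total steps = 94

94 steps


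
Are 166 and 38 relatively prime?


Euclidean algorithm:
166 = 4 * 38 + 14
38 = 2 * 14 + 10
14 = 1 * 10 + 4
10 = 2 * 4 + 2
4 = 2 * 2 + 0
GCD(166, 38) = 2

No, not coprime (GCD = 2)


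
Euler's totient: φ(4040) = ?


4040 = 2^3 × 5 × 101
Prime factors: 2, 5, 101
φ(4040) = 4040 × (1-1/2) × (1-1/5) × (1-1/101)
= 4040 × 1/2 × 4/5 × 100/101 = 1600

φ(4040) = 1600


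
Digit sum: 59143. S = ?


5 + 9 + 1 + 4 + 3 = 22


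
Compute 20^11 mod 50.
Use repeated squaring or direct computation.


20^1 mod 50 = 20
20^2 mod 50 = 0
20^3 mod 50 = 0
20^4 mod 50 = 0
20^5 mod 50 = 0
20^6 mod 50 = 0
20^7 mod 50 = 0
20^8 mod 50 = 0
20^9 mod 50 = 0
20^10 mod 50 = 0
20^11 mod 50 = 0


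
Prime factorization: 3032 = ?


3032 / 2 = 1516
1516 / 2 = 758
758 / 2 = 379
379 / 379 = 1
3032 = 2^3 × 379


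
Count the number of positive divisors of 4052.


4052 = 2^2 × 1013^1
d(4052) = (2+1) × (1+1) = 6

6 divisors


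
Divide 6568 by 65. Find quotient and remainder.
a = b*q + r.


6568 = 65 * 101 + 3
Check: 6565 + 3 = 6568

q = 101, r = 3


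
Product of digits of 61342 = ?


6 × 1 × 3 × 4 × 2 = 144


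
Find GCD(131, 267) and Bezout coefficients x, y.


Tabular extended Euclidean (each row: r = 131*s + 267*t):
r=131, s=1, t=0
r=267, s=0, t=1
q=0: r=131, s=1, t=0   [131*(1) + 267*(0) = 131]
q=2: r=5, s=-2, t=1   [131*(-2) + 267*(1) = 5]
q=26: r=1, s=53, t=-26   [131*(53) + 267*(-26) = 1]
q=5: r=0, s=-267, t=131   [131*(-267) + 267*(131) = 0]
GCD = 1; from the row with r=1: x=53, y=-26
Check: 131*(53) + 267*(-26) = 6943 - 6942 = 1

GCD = 1, x = 53, y = -26


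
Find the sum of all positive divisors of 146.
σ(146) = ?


Divisors of 146: 1, 2, 73, 146
Sum = 1 + 2 + 73 + 146 = 222

σ(146) = 222


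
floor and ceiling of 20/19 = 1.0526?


20/19 = 1.0526
floor = 1
ceil = 2

floor = 1, ceil = 2


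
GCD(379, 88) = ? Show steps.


379 = 4 * 88 + 27
88 = 3 * 27 + 7
27 = 3 * 7 + 6
7 = 1 * 6 + 1
6 = 6 * 1 + 0
GCD = 1


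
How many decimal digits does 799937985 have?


799937985 has 9 digits in base 10
floor(log10(799937985)) + 1 = floor(8.9031) + 1 = 9

9 digits (base 10)


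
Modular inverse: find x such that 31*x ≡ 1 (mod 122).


Use the extended Euclidean algorithm on (122, 31); each row r = 122*s + 31*t:
r=122, s=1, t=0
r=31, s=0, t=1
q=3: r=29, s=1, t=-3   [122*(1) + 31*(-3) = 29]
q=1: r=2, s=-1, t=4   [122*(-1) + 31*(4) = 2]
q=14: r=1, s=15, t=-59   [122*(15) + 31*(-59) = 1]
q=2: r=0, s=-31, t=122   [122*(-31) + 31*(122) = 0]
GCD = 1 with t = -59, so 31*(-59) ≡ 1 (mod 122)
Inverse = -59 mod 122 = 63
Check: 31 * 63 = 1953 ≡ 1 (mod 122)

31^(-1) ≡ 63 (mod 122)


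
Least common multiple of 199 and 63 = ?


GCD(199, 63) = 1
LCM = 199*63/1 = 12537/1 = 12537

LCM = 12537


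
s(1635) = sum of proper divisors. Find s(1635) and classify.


Proper divisors: 1, 3, 5, 15, 109, 327, 545
Sum = 1 + 3 + 5 + 15 + 109 + 327 + 545 = 1005
1005 < 1635 → deficient

s(1635) = 1005 (deficient)


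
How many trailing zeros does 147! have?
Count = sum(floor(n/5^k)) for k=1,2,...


floor(147/5) = 29
floor(147/25) = 5
floor(147/125) = 1
Total = 35

35 trailing zeros


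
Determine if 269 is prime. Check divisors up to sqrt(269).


Check divisors up to sqrt(269) = 16.4012
No divisors found.
269 is prime.

Yes, 269 is prime


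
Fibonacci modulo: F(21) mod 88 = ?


F(k) mod 88 for k=1..21:
1, 1, 2, 3, 5, 8, 13, 21, 34, 55, 1, 56, 57, 25, 82, 19, 13, 32, 45, 77, 34
F(21) mod 88 = 34


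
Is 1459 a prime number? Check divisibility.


Check divisors up to sqrt(1459) = 38.1969
No divisors found.
1459 is prime.

Yes, 1459 is prime


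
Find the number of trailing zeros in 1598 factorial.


floor(1598/5) = 319
floor(1598/25) = 63
floor(1598/125) = 12
floor(1598/625) = 2
Total = 396

396 trailing zeros


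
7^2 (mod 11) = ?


7^1 mod 11 = 7
7^2 mod 11 = 5


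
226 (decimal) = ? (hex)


226 (base 10) = 226 (decimal)
226 (decimal) = E2 (base 16)


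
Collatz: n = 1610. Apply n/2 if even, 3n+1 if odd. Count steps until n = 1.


1610 → 805 → 2416 → 1208 → 604 → 302 → 151 → 454 → 227 → 682 → 341 → 1024 → 512 → 256 → 128 → 64 → 32 → 16 → 8 → 4 → 2 → 1
Total steps = 21

21 steps


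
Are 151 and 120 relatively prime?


Euclidean algorithm:
151 = 1 * 120 + 31
120 = 3 * 31 + 27
31 = 1 * 27 + 4
27 = 6 * 4 + 3
4 = 1 * 3 + 1
3 = 3 * 1 + 0
GCD(151, 120) = 1

Yes, coprime (GCD = 1)


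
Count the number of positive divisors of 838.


838 = 2^1 × 419^1
d(838) = (1+1) × (1+1) = 4

4 divisors


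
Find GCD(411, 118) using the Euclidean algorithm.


411 = 3 * 118 + 57
118 = 2 * 57 + 4
57 = 14 * 4 + 1
4 = 4 * 1 + 0
GCD = 1


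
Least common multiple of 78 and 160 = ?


GCD(78, 160) = 2
LCM = 78*160/2 = 12480/2 = 6240

LCM = 6240


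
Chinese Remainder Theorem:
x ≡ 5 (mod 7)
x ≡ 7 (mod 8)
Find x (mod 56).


M = 7*8 = 56
M1 = M/7 = 8, M2 = M/8 = 7
M1^(-1) mod 7 = 1, M2^(-1) mod 8 = 7
x = 5*8*1 + 7*7*7 = 383
383 mod 56 = 47
Check: 47 mod 7 = 5 ✓, 47 mod 8 = 7 ✓

x ≡ 47 (mod 56)


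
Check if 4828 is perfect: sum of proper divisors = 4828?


Proper divisors of 4828: 1, 2, 4, 17, 34, 68, 71, 142, 284, 1207, 2414
Sum = 1 + 2 + 4 + 17 + 34 + 68 + 71 + 142 + 284 + 1207 + 2414 = 4244

No, 4828 is not perfect (4244 ≠ 4828)


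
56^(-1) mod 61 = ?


Use the extended Euclidean algorithm on (61, 56); each row r = 61*s + 56*t:
r=61, s=1, t=0
r=56, s=0, t=1
q=1: r=5, s=1, t=-1   [61*(1) + 56*(-1) = 5]
q=11: r=1, s=-11, t=12   [61*(-11) + 56*(12) = 1]
q=5: r=0, s=56, t=-61   [61*(56) + 56*(-61) = 0]
GCD = 1 with t = 12, so 56*(12) ≡ 1 (mod 61)
Inverse = 12 mod 61 = 12
Check: 56 * 12 = 672 ≡ 1 (mod 61)

56^(-1) ≡ 12 (mod 61)


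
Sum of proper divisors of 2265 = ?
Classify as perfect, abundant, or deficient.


Proper divisors: 1, 3, 5, 15, 151, 453, 755
Sum = 1 + 3 + 5 + 15 + 151 + 453 + 755 = 1383
1383 < 2265 → deficient

s(2265) = 1383 (deficient)


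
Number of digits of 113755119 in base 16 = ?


113755119 in base 16 = 6C7C3EF
Number of digits = 7

7 digits (base 16)


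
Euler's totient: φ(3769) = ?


3769 = 3769
Prime factors: 3769
φ(3769) = 3769 × (1-1/3769)
= 3769 × 3768/3769 = 3768

φ(3769) = 3768


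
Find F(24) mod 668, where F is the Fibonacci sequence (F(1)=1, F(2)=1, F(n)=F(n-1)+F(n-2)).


F(k) mod 668 for k=1..24:
1, 1, 2, 3, 5, 8, 13, 21, 34, 55, 89, 144, 233, 377, 610, 319, 261, 580, 173, 85, 258, 343, 601, 276
F(24) mod 668 = 276


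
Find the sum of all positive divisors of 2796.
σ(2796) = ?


Divisors of 2796: 1, 2, 3, 4, 6, 12, 233, 466, 699, 932, 1398, 2796
Sum = 1 + 2 + 3 + 4 + 6 + 12 + 233 + 466 + 699 + 932 + 1398 + 2796 = 6552

σ(2796) = 6552


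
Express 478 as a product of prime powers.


478 / 2 = 239
239 / 239 = 1
478 = 2 × 239


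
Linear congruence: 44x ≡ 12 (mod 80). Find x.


GCD(44, 80) = 4 divides 12
Divide: 11x ≡ 3 (mod 20)
x ≡ 13 (mod 20)


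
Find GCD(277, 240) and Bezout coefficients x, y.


Tabular extended Euclidean (each row: r = 277*s + 240*t):
r=277, s=1, t=0
r=240, s=0, t=1
q=1: r=37, s=1, t=-1   [277*(1) + 240*(-1) = 37]
q=6: r=18, s=-6, t=7   [277*(-6) + 240*(7) = 18]
q=2: r=1, s=13, t=-15   [277*(13) + 240*(-15) = 1]
q=18: r=0, s=-240, t=277   [277*(-240) + 240*(277) = 0]
GCD = 1; from the row with r=1: x=13, y=-15
Check: 277*(13) + 240*(-15) = 3601 - 3600 = 1

GCD = 1, x = 13, y = -15


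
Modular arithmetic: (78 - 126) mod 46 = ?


78 - 126 = -48
-48 mod 46 = 44


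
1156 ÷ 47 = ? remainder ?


1156 = 47 * 24 + 28
Check: 1128 + 28 = 1156

q = 24, r = 28


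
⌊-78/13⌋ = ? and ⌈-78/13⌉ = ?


-78/13 = -6.0000
floor = -6
ceil = -6

floor = -6, ceil = -6


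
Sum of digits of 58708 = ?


5 + 8 + 7 + 0 + 8 = 28


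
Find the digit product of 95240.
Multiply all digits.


9 × 5 × 2 × 4 × 0 = 0


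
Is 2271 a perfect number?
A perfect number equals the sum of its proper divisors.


Proper divisors of 2271: 1, 3, 757
Sum = 1 + 3 + 757 = 761

No, 2271 is not perfect (761 ≠ 2271)


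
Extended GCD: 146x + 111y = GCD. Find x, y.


Tabular extended Euclidean (each row: r = 146*s + 111*t):
r=146, s=1, t=0
r=111, s=0, t=1
q=1: r=35, s=1, t=-1   [146*(1) + 111*(-1) = 35]
q=3: r=6, s=-3, t=4   [146*(-3) + 111*(4) = 6]
q=5: r=5, s=16, t=-21   [146*(16) + 111*(-21) = 5]
q=1: r=1, s=-19, t=25   [146*(-19) + 111*(25) = 1]
q=5: r=0, s=111, t=-146   [146*(111) + 111*(-146) = 0]
GCD = 1; from the row with r=1: x=-19, y=25
Check: 146*(-19) + 111*(25) = -2774 + 2775 = 1

GCD = 1, x = -19, y = 25


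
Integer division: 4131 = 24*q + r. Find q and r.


4131 = 24 * 172 + 3
Check: 4128 + 3 = 4131

q = 172, r = 3


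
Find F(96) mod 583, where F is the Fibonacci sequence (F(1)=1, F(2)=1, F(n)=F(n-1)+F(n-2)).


F(k) mod 583 for k=1..96:
1, 1, 2, 3, 5, 8, 13, 21, 34, 55, 89, 144, 233, 377, 27, 404, 431, 252, 100, 352, 452, 221, 90, 311, 401, 129, 530, 76, 23, 99, 122, 221, 343, 564, 324, 305, 46, 351, 397, 165, 562, 144, 123, 267, 390, 74, 464, 538, 419, 374, 210, 1, 211, 212, 423, 52, 475, 527, 419, 363, 199, 562, 178, 157, 335, 492, 244, 153, 397, 550, 364, 331, 112, 443, 555, 415, 387, 219, 23, 242, 265, 507, 189, 113, 302, 415, 134, 549, 100, 66, 166, 232, 398, 47, 445, 492
F(96) mod 583 = 492


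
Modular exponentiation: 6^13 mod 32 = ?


6^1 mod 32 = 6
6^2 mod 32 = 4
6^3 mod 32 = 24
6^4 mod 32 = 16
6^5 mod 32 = 0
6^6 mod 32 = 0
6^7 mod 32 = 0
6^8 mod 32 = 0
6^9 mod 32 = 0
6^10 mod 32 = 0
6^11 mod 32 = 0
6^12 mod 32 = 0
6^13 mod 32 = 0


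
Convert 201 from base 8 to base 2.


201 (base 8) = 129 (decimal)
129 (decimal) = 10000001 (base 2)


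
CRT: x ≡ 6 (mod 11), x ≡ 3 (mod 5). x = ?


M = 11*5 = 55
M1 = M/11 = 5, M2 = M/5 = 11
M1^(-1) mod 11 = 9, M2^(-1) mod 5 = 1
x = 6*5*9 + 3*11*1 = 303
303 mod 55 = 28
Check: 28 mod 11 = 6 ✓, 28 mod 5 = 3 ✓

x ≡ 28 (mod 55)
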